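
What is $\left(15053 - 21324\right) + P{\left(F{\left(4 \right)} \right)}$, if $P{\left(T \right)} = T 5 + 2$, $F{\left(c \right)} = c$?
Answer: $-6249$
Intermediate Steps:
$P{\left(T \right)} = 2 + 5 T$ ($P{\left(T \right)} = 5 T + 2 = 2 + 5 T$)
$\left(15053 - 21324\right) + P{\left(F{\left(4 \right)} \right)} = \left(15053 - 21324\right) + \left(2 + 5 \cdot 4\right) = -6271 + \left(2 + 20\right) = -6271 + 22 = -6249$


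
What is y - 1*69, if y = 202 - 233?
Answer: -100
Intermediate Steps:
y = -31
y - 1*69 = -31 - 1*69 = -31 - 69 = -100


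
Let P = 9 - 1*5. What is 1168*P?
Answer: 4672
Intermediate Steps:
P = 4 (P = 9 - 5 = 4)
1168*P = 1168*4 = 4672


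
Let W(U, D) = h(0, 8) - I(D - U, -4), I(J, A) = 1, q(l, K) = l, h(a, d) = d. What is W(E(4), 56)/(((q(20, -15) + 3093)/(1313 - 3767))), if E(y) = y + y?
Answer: -17178/3113 ≈ -5.5182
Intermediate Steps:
E(y) = 2*y
W(U, D) = 7 (W(U, D) = 8 - 1*1 = 8 - 1 = 7)
W(E(4), 56)/(((q(20, -15) + 3093)/(1313 - 3767))) = 7/(((20 + 3093)/(1313 - 3767))) = 7/((3113/(-2454))) = 7/((3113*(-1/2454))) = 7/(-3113/2454) = 7*(-2454/3113) = -17178/3113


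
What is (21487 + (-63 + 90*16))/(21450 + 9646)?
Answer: 2858/3887 ≈ 0.73527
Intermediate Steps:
(21487 + (-63 + 90*16))/(21450 + 9646) = (21487 + (-63 + 1440))/31096 = (21487 + 1377)*(1/31096) = 22864*(1/31096) = 2858/3887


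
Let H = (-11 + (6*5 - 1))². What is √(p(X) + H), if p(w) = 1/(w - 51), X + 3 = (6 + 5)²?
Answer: √1454503/67 ≈ 18.000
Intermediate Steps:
H = 324 (H = (-11 + (30 - 1))² = (-11 + 29)² = 18² = 324)
X = 118 (X = -3 + (6 + 5)² = -3 + 11² = -3 + 121 = 118)
p(w) = 1/(-51 + w)
√(p(X) + H) = √(1/(-51 + 118) + 324) = √(1/67 + 324) = √(21709/67) = √1454503/67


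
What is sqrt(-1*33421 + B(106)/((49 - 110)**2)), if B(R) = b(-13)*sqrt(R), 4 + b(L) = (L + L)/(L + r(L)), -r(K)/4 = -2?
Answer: sqrt(-3108988525 + 30*sqrt(106))/305 ≈ 182.81*I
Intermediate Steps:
r(K) = 8 (r(K) = -4*(-2) = 8)
b(L) = -4 + 2*L/(8 + L) (b(L) = -4 + (L + L)/(L + 8) = -4 + (2*L)/(8 + L) = -4 + 2*L/(8 + L))
B(R) = 6*sqrt(R)/5 (B(R) = (2*(-16 - 1*(-13))/(8 - 13))*sqrt(R) = (2*(-16 + 13)/(-5))*sqrt(R) = (2*(-1/5)*(-3))*sqrt(R) = 6*sqrt(R)/5)
sqrt(-1*33421 + B(106)/((49 - 110)**2)) = sqrt(-1*33421 + (6*sqrt(106)/5)/((49 - 110)**2)) = sqrt(-33421 + (6*sqrt(106)/5)/((-61)**2)) = sqrt(-33421 + (6*sqrt(106)/5)/3721) = sqrt(-33421 + (6*sqrt(106)/5)*(1/3721)) = sqrt(-33421 + 6*sqrt(106)/18605)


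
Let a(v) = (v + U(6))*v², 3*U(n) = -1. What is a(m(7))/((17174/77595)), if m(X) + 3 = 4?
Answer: 25865/8587 ≈ 3.0121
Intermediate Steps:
m(X) = 1 (m(X) = -3 + 4 = 1)
U(n) = -⅓ (U(n) = (⅓)*(-1) = -⅓)
a(v) = v²*(-⅓ + v) (a(v) = (v - ⅓)*v² = (-⅓ + v)*v² = v²*(-⅓ + v))
a(m(7))/((17174/77595)) = (1²*(-⅓ + 1))/((17174/77595)) = (1*(⅔))/((17174*(1/77595))) = 2/(3*(17174/77595)) = (⅔)*(77595/17174) = 25865/8587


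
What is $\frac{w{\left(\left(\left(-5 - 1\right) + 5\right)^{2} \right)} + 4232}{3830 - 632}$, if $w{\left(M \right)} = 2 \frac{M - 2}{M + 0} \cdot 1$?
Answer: $\frac{705}{533} \approx 1.3227$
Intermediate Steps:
$w{\left(M \right)} = \frac{2 \left(-2 + M\right)}{M}$ ($w{\left(M \right)} = 2 \frac{-2 + M}{M} 1 = \frac{2 \left(-2 + M\right)}{M} 1 = \frac{2 \left(-2 + M\right)}{M}$)
$\frac{w{\left(\left(\left(-5 - 1\right) + 5\right)^{2} \right)} + 4232}{3830 - 632} = \frac{\left(2 - \frac{4}{\left(\left(-5 - 1\right) + 5\right)^{2}}\right) + 4232}{3830 - 632} = \frac{\left(2 - \frac{4}{\left(-6 + 5\right)^{2}}\right) + 4232}{3198} = \left(\left(2 - \frac{4}{\left(-1\right)^{2}}\right) + 4232\right) \frac{1}{3198} = \left(\left(2 - \frac{4}{1}\right) + 4232\right) \frac{1}{3198} = \left(\left(2 - 4\right) + 4232\right) \frac{1}{3198} = \left(-2 + 4232\right) \frac{1}{3198} = 4230 \cdot \frac{1}{3198} = \frac{705}{533}$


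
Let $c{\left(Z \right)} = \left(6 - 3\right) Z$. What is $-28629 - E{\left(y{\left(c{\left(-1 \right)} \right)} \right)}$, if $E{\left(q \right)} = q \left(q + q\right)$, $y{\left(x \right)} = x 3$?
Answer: $-28791$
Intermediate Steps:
$c{\left(Z \right)} = 3 Z$
$y{\left(x \right)} = 3 x$
$E{\left(q \right)} = 2 q^{2}$ ($E{\left(q \right)} = q 2 q = 2 q^{2}$)
$-28629 - E{\left(y{\left(c{\left(-1 \right)} \right)} \right)} = -28629 - 2 \left(3 \cdot 3 \left(-1\right)\right)^{2} = -28629 - 2 \left(3 \left(-3\right)\right)^{2} = -28629 - 2 \left(-9\right)^{2} = -28629 - 2 \cdot 81 = -28629 - 162 = -28791$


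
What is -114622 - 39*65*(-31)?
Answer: -36037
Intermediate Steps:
-114622 - 39*65*(-31) = -114622 - 2535*(-31) = -114622 + 78585 = -36037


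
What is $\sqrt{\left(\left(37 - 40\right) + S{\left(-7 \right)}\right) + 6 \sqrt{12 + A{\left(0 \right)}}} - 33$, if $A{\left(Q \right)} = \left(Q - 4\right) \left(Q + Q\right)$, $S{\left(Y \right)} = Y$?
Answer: $-33 + \sqrt{-10 + 12 \sqrt{3}} \approx -29.716$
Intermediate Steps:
$A{\left(Q \right)} = 2 Q \left(-4 + Q\right)$ ($A{\left(Q \right)} = \left(-4 + Q\right) 2 Q = 2 Q \left(-4 + Q\right)$)
$\sqrt{\left(\left(37 - 40\right) + S{\left(-7 \right)}\right) + 6 \sqrt{12 + A{\left(0 \right)}}} - 33 = \sqrt{\left(\left(37 - 40\right) - 7\right) + 6 \sqrt{12 + 2 \cdot 0 \left(-4 + 0\right)}} - 33 = \sqrt{\left(-3 - 7\right) + 6 \sqrt{12 + 2 \cdot 0 \left(-4\right)}} - 33 = \sqrt{-10 + 6 \sqrt{12 + 0}} - 33 = \sqrt{-10 + 6 \sqrt{12}} - 33 = \sqrt{-10 + 6 \cdot 2 \sqrt{3}} - 33 = \sqrt{-10 + 12 \sqrt{3}} - 33 = -33 + \sqrt{-10 + 12 \sqrt{3}}$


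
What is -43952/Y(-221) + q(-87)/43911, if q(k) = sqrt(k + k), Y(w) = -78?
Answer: 21976/39 + I*sqrt(174)/43911 ≈ 563.49 + 0.0003004*I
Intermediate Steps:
q(k) = sqrt(2)*sqrt(k) (q(k) = sqrt(2*k) = sqrt(2)*sqrt(k))
-43952/Y(-221) + q(-87)/43911 = -43952/(-78) + (sqrt(2)*sqrt(-87))/43911 = -43952*(-1/78) + (sqrt(2)*(I*sqrt(87)))*(1/43911) = 21976/39 + (I*sqrt(174))*(1/43911) = 21976/39 + I*sqrt(174)/43911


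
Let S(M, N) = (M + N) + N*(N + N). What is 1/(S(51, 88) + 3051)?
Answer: 1/18678 ≈ 5.3539e-5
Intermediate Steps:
S(M, N) = M + N + 2*N² (S(M, N) = (M + N) + N*(2*N) = (M + N) + 2*N² = M + N + 2*N²)
1/(S(51, 88) + 3051) = 1/((51 + 88 + 2*88²) + 3051) = 1/((51 + 88 + 2*7744) + 3051) = 1/((51 + 88 + 15488) + 3051) = 1/(15627 + 3051) = 1/18678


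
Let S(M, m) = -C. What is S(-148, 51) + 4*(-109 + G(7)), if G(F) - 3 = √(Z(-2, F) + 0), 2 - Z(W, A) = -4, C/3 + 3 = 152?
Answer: -871 + 4*√6 ≈ -861.20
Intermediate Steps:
C = 447 (C = -9 + 3*152 = -9 + 456 = 447)
Z(W, A) = 6 (Z(W, A) = 2 - 1*(-4) = 2 + 4 = 6)
G(F) = 3 + √6 (G(F) = 3 + √(6 + 0) = 3 + √6)
S(M, m) = -447 (S(M, m) = -1*447 = -447)
S(-148, 51) + 4*(-109 + G(7)) = -447 + 4*(-109 + (3 + √6)) = -447 + 4*(-106 + √6) = -447 + (-424 + 4*√6) = -871 + 4*√6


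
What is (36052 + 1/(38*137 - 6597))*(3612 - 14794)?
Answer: -560758637242/1391 ≈ -4.0313e+8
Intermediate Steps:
(36052 + 1/(38*137 - 6597))*(3612 - 14794) = (36052 + 1/(5206 - 6597))*(-11182) = (36052 + 1/(-1391))*(-11182) = (36052 - 1/1391)*(-11182) = (50148331/1391)*(-11182) = -560758637242/1391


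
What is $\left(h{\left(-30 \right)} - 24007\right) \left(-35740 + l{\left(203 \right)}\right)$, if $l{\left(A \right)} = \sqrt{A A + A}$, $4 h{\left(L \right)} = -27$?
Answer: $858251425 - \frac{96055 \sqrt{10353}}{2} \approx 8.5336 \cdot 10^{8}$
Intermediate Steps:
$h{\left(L \right)} = - \frac{27}{4}$ ($h{\left(L \right)} = \frac{1}{4} \left(-27\right) = - \frac{27}{4}$)
$l{\left(A \right)} = \sqrt{A + A^{2}}$ ($l{\left(A \right)} = \sqrt{A^{2} + A} = \sqrt{A + A^{2}}$)
$\left(h{\left(-30 \right)} - 24007\right) \left(-35740 + l{\left(203 \right)}\right) = \left(- \frac{27}{4} - 24007\right) \left(-35740 + \sqrt{203 \left(1 + 203\right)}\right) = - \frac{96055 \left(-35740 + \sqrt{203 \cdot 204}\right)}{4} = - \frac{96055 \left(-35740 + \sqrt{41412}\right)}{4} = - \frac{96055 \left(-35740 + 2 \sqrt{10353}\right)}{4} = 858251425 - \frac{96055 \sqrt{10353}}{2}$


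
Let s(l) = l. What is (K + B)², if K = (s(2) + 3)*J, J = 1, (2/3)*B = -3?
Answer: ¼ ≈ 0.25000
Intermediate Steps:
B = -9/2 (B = (3/2)*(-3) = -9/2 ≈ -4.5000)
K = 5 (K = (2 + 3)*1 = 5*1 = 5)
(K + B)² = (5 - 9/2)² = (½)² = ¼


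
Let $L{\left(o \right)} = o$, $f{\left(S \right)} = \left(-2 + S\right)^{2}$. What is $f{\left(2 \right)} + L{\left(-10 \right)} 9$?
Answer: $-90$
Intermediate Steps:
$f{\left(2 \right)} + L{\left(-10 \right)} 9 = \left(-2 + 2\right)^{2} - 90 = 0^{2} - 90 = 0 - 90 = -90$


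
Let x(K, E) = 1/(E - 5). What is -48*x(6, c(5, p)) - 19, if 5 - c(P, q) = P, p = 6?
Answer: -47/5 ≈ -9.4000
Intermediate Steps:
c(P, q) = 5 - P
x(K, E) = 1/(-5 + E)
-48*x(6, c(5, p)) - 19 = -48/(-5 + (5 - 1*5)) - 19 = -48/(-5 + (5 - 5)) - 19 = -48/(-5 + 0) - 19 = -48/(-5) - 19 = -48*(-⅕) - 19 = 48/5 - 19 = -47/5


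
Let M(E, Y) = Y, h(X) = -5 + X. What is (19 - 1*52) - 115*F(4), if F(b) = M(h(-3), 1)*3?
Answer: -378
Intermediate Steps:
F(b) = 3 (F(b) = 1*3 = 3)
(19 - 1*52) - 115*F(4) = (19 - 1*52) - 115*3 = (19 - 52) - 345 = -33 - 345 = -378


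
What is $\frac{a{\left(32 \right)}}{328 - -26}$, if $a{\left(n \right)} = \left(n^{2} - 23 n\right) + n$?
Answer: $\frac{160}{177} \approx 0.90395$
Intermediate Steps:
$a{\left(n \right)} = n^{2} - 22 n$
$\frac{a{\left(32 \right)}}{328 - -26} = \frac{32 \left(-22 + 32\right)}{328 - -26} = \frac{32 \cdot 10}{328 + 26} = \frac{320}{354} = 320 \cdot \frac{1}{354} = \frac{160}{177}$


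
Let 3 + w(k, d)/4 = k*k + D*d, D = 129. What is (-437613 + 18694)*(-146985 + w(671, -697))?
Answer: -542213145485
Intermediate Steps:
w(k, d) = -12 + 4*k² + 516*d (w(k, d) = -12 + 4*(k*k + 129*d) = -12 + 4*(k² + 129*d) = -12 + (4*k² + 516*d) = -12 + 4*k² + 516*d)
(-437613 + 18694)*(-146985 + w(671, -697)) = (-437613 + 18694)*(-146985 + (-12 + 4*671² + 516*(-697))) = -418919*(-146985 + (-12 + 4*450241 - 359652)) = -418919*(-146985 + (-12 + 1800964 - 359652)) = -418919*(-146985 + 1441300) = -418919*1294315 = -542213145485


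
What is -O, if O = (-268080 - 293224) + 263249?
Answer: 298055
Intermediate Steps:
O = -298055 (O = -561304 + 263249 = -298055)
-O = -1*(-298055) = 298055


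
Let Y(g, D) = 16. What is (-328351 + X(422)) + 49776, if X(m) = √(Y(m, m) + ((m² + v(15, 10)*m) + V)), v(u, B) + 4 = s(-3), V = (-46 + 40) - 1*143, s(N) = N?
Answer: -278575 + √174997 ≈ -2.7816e+5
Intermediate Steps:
V = -149 (V = -6 - 143 = -149)
v(u, B) = -7 (v(u, B) = -4 - 3 = -7)
X(m) = √(-133 + m² - 7*m) (X(m) = √(16 + ((m² - 7*m) - 149)) = √(16 + (-149 + m² - 7*m)) = √(-133 + m² - 7*m))
(-328351 + X(422)) + 49776 = (-328351 + √(-133 + 422² - 7*422)) + 49776 = (-328351 + √(-133 + 178084 - 2954)) + 49776 = (-328351 + √174997) + 49776 = -278575 + √174997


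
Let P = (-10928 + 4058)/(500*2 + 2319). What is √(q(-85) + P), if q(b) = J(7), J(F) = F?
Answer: √54308797/3319 ≈ 2.2204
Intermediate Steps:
q(b) = 7
P = -6870/3319 (P = -6870/(1000 + 2319) = -6870/3319 ≈ -2.0699)
√(q(-85) + P) = √(7 - 6870/3319) = √(16363/3319) = √54308797/3319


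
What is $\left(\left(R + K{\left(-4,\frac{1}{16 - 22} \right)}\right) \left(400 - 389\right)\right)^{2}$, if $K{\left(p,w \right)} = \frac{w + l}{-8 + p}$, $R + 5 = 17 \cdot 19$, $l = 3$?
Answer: $\frac{63337285561}{5184} \approx 1.2218 \cdot 10^{7}$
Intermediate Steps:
$R = 318$ ($R = -5 + 17 \cdot 19 = -5 + 323 = 318$)
$K{\left(p,w \right)} = \frac{3 + w}{-8 + p}$ ($K{\left(p,w \right)} = \frac{w + 3}{-8 + p} = \frac{3 + w}{-8 + p}$)
$\left(\left(R + K{\left(-4,\frac{1}{16 - 22} \right)}\right) \left(400 - 389\right)\right)^{2} = \left(\left(318 + \frac{3 + \frac{1}{16 - 22}}{-8 - 4}\right) \left(400 - 389\right)\right)^{2} = \left(\left(318 + \frac{3 + \frac{1}{-6}}{-12}\right) 11\right)^{2} = \left(\left(318 - \frac{3 - \frac{1}{6}}{12}\right) 11\right)^{2} = \left(\left(318 - \frac{17}{72}\right) 11\right)^{2} = \left(\frac{22879}{72} \cdot 11\right)^{2} = \left(\frac{251669}{72}\right)^{2} = \frac{63337285561}{5184}$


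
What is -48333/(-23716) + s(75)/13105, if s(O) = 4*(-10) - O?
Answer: 126135325/62159636 ≈ 2.0292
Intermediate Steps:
s(O) = -40 - O
-48333/(-23716) + s(75)/13105 = -48333/(-23716) + (-40 - 1*75)/13105 = -48333*(-1/23716) + (-40 - 75)*(1/13105) = 48333/23716 - 115*1/13105 = 48333/23716 - 23/2621 = 126135325/62159636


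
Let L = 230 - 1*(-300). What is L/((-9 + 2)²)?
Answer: 530/49 ≈ 10.816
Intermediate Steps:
L = 530 (L = 230 + 300 = 530)
L/((-9 + 2)²) = 530/((-9 + 2)²) = 530/((-7)²) = 530/49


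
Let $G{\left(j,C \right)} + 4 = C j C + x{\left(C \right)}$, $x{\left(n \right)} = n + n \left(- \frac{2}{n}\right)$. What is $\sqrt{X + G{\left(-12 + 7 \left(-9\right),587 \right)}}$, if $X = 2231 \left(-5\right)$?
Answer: $i \sqrt{25853249} \approx 5084.6 i$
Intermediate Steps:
$x{\left(n \right)} = -2 + n$ ($x{\left(n \right)} = n - 2 = -2 + n$)
$G{\left(j,C \right)} = -6 + C + j C^{2}$ ($G{\left(j,C \right)} = -4 + \left(C j C + \left(-2 + C\right)\right) = -4 + \left(j C^{2} + \left(-2 + C\right)\right) = -4 + \left(-2 + C + j C^{2}\right) = -6 + C + j C^{2}$)
$X = -11155$
$\sqrt{X + G{\left(-12 + 7 \left(-9\right),587 \right)}} = \sqrt{-11155 + \left(-6 + 587 + \left(-12 + 7 \left(-9\right)\right) 587^{2}\right)} = \sqrt{-11155 + \left(-6 + 587 + \left(-12 - 63\right) 344569\right)} = \sqrt{-11155 - 25842094} = \sqrt{-25853249} = i \sqrt{25853249}$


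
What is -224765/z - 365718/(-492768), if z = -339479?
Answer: 39151763407/27880731312 ≈ 1.4043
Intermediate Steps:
-224765/z - 365718/(-492768) = -224765/(-339479) - 365718/(-492768) = -224765*(-1/339479) - 365718*(-1/492768) = 224765/339479 + 60953/82128 = 39151763407/27880731312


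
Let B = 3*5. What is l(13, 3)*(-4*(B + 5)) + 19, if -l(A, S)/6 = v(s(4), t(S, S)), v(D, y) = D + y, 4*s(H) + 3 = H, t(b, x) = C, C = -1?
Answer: -341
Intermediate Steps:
t(b, x) = -1
B = 15
s(H) = -3/4 + H/4
l(A, S) = 9/2 (l(A, S) = -6*((-3/4 + (1/4)*4) - 1) = -6*((-3/4 + 1) - 1) = -6*(1/4 - 1) = -6*(-3/4) = 9/2)
l(13, 3)*(-4*(B + 5)) + 19 = 9*(-4*(15 + 5))/2 + 19 = 9*(-4*20)/2 + 19 = (9/2)*(-80) + 19 = -360 + 19 = -341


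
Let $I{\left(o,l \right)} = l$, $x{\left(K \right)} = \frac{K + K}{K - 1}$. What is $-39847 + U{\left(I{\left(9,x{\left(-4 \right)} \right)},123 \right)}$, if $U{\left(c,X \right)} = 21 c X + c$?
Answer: $- \frac{178563}{5} \approx -35713.0$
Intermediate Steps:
$x{\left(K \right)} = \frac{2 K}{-1 + K}$
$U{\left(c,X \right)} = c + 21 X c$ ($U{\left(c,X \right)} = 21 X c + c = c + 21 X c$)
$-39847 + U{\left(I{\left(9,x{\left(-4 \right)} \right)},123 \right)} = -39847 + 2 \left(-4\right) \frac{1}{-1 - 4} \left(1 + 21 \cdot 123\right) = -39847 + 2 \left(-4\right) \frac{1}{-5} \left(1 + 2583\right) = -39847 + 2 \left(-4\right) \left(- \frac{1}{5}\right) 2584 = -39847 + \frac{8}{5} \cdot 2584 = -39847 + \frac{20672}{5} = - \frac{178563}{5}$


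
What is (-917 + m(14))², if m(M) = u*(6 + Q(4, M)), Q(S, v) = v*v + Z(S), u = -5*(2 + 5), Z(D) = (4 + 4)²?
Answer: 104591529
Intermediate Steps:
Z(D) = 64 (Z(D) = 8² = 64)
u = -35 (u = -5*7 = -35)
Q(S, v) = 64 + v² (Q(S, v) = v*v + 64 = v² + 64 = 64 + v²)
m(M) = -2450 - 35*M² (m(M) = -35*(6 + (64 + M²)) = -35*(70 + M²) = -2450 - 35*M²)
(-917 + m(14))² = (-917 + (-2450 - 35*14²))² = (-917 + (-2450 - 35*196))² = (-917 + (-2450 - 6860))² = (-917 - 9310)² = (-10227)² = 104591529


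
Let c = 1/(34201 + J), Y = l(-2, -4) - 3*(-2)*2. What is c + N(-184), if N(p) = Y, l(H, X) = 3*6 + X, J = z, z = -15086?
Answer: 496991/19115 ≈ 26.000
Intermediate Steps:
J = -15086
l(H, X) = 18 + X
Y = 26 (Y = (18 - 4) - 3*(-2)*2 = 14 - (-6)*2 = 14 - 1*(-12) = 14 + 12 = 26)
N(p) = 26
c = 1/19115 (c = 1/(34201 - 15086) = 1/19115 ≈ 5.2315e-5)
c + N(-184) = 1/19115 + 26 = 496991/19115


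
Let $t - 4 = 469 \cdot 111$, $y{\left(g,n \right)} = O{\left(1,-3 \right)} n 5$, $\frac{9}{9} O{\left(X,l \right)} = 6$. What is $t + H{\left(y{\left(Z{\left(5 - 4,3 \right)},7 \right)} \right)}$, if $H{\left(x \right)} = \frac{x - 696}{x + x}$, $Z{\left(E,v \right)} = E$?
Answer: $\frac{3644329}{70} \approx 52062.0$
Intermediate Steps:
$O{\left(X,l \right)} = 6$
$y{\left(g,n \right)} = 30 n$ ($y{\left(g,n \right)} = 6 n 5 = 30 n$)
$H{\left(x \right)} = \frac{-696 + x}{2 x}$
$t = 52063$ ($t = 4 + 469 \cdot 111 = 4 + 52059 = 52063$)
$t + H{\left(y{\left(Z{\left(5 - 4,3 \right)},7 \right)} \right)} = 52063 + \frac{-696 + 30 \cdot 7}{2 \cdot 30 \cdot 7} = 52063 + \frac{-696 + 210}{2 \cdot 210} = 52063 + \frac{1}{2} \cdot \frac{1}{210} \left(-486\right) = 52063 - \frac{81}{70} = \frac{3644329}{70}$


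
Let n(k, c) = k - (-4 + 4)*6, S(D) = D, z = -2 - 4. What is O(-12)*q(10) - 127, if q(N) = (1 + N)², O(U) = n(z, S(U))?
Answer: -853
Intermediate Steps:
z = -6
n(k, c) = k (n(k, c) = k - 0*6 = k - 1*0 = k + 0 = k)
O(U) = -6
O(-12)*q(10) - 127 = -6*(1 + 10)² - 127 = -6*11² - 127 = -6*121 - 127 = -726 - 127 = -853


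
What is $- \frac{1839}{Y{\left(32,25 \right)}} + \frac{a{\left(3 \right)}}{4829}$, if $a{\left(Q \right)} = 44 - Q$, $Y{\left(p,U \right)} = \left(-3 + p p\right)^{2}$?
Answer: $\frac{33859550}{5033947589} \approx 0.0067262$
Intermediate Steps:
$Y{\left(p,U \right)} = \left(-3 + p^{2}\right)^{2}$
$- \frac{1839}{Y{\left(32,25 \right)}} + \frac{a{\left(3 \right)}}{4829} = - \frac{1839}{\left(-3 + 32^{2}\right)^{2}} + \frac{44 - 3}{4829} = - \frac{1839}{\left(-3 + 1024\right)^{2}} + \left(44 - 3\right) \frac{1}{4829} = - \frac{1839}{1021^{2}} + 41 \cdot \frac{1}{4829} = - \frac{1839}{1042441} + \frac{41}{4829} = \frac{33859550}{5033947589}$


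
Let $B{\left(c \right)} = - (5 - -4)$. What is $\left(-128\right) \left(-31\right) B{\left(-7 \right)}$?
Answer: $-35712$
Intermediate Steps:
$B{\left(c \right)} = -9$ ($B{\left(c \right)} = - (5 + 4) = \left(-1\right) 9 = -9$)
$\left(-128\right) \left(-31\right) B{\left(-7 \right)} = \left(-128\right) \left(-31\right) \left(-9\right) = 3968 \left(-9\right) = -35712$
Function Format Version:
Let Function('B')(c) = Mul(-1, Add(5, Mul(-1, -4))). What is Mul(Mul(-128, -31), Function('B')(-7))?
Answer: -35712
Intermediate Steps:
Function('B')(c) = -9 (Function('B')(c) = Mul(-1, Add(5, 4)) = Mul(-1, 9) = -9)
Mul(Mul(-128, -31), Function('B')(-7)) = Mul(Mul(-128, -31), -9) = Mul(3968, -9) = -35712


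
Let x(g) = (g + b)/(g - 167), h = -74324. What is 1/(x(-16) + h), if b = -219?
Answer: -183/13601057 ≈ -1.3455e-5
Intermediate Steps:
x(g) = (-219 + g)/(-167 + g) (x(g) = (g - 219)/(g - 167) = (-219 + g)/(-167 + g))
1/(x(-16) + h) = 1/((-219 - 16)/(-167 - 16) - 74324) = 1/(-235/(-183) - 74324) = 1/(-1/183*(-235) - 74324) = 1/(235/183 - 74324) = 1/(-13601057/183) = -183/13601057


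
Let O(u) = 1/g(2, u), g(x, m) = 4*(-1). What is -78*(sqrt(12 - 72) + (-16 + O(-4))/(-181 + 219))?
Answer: 2535/76 - 156*I*sqrt(15) ≈ 33.355 - 604.19*I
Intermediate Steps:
g(x, m) = -4
O(u) = -1/4 (O(u) = 1/(-4) = 1*(-1/4) = -1/4)
-78*(sqrt(12 - 72) + (-16 + O(-4))/(-181 + 219)) = -78*(sqrt(12 - 72) + (-16 - 1/4)/(-181 + 219)) = -78*(sqrt(-60) - 65/4/38) = -78*(2*I*sqrt(15) - 65/4*1/38) = -78*(2*I*sqrt(15) - 65/152) = -78*(-65/152 + 2*I*sqrt(15)) = 2535/76 - 156*I*sqrt(15)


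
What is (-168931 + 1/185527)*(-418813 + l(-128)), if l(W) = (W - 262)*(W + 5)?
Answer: 11622687488879148/185527 ≈ 6.2647e+10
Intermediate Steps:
l(W) = (-262 + W)*(5 + W)
(-168931 + 1/185527)*(-418813 + l(-128)) = (-168931 + 1/185527)*(-418813 + (-1310 + (-128)**2 - 257*(-128))) = (-168931 + 1/185527)*(-418813 + (-1310 + 16384 + 32896)) = -31341261636*(-418813 + 47970)/185527 = -31341261636/185527*(-370843) = 11622687488879148/185527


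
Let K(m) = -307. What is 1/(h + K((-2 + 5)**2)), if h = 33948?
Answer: 1/33641 ≈ 2.9726e-5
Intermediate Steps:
1/(h + K((-2 + 5)**2)) = 1/(33948 - 307) = 1/33641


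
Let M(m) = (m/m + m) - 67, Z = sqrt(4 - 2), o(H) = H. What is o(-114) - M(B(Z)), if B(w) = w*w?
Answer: -50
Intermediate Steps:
Z = sqrt(2) ≈ 1.4142
B(w) = w**2
M(m) = -66 + m (M(m) = (1 + m) - 67 = -66 + m)
o(-114) - M(B(Z)) = -114 - (-66 + (sqrt(2))**2) = -114 - (-66 + 2) = -114 - 1*(-64) = -114 + 64 = -50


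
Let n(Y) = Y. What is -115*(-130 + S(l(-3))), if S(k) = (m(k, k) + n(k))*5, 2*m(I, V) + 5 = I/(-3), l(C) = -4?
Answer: 109825/6 ≈ 18304.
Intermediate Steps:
m(I, V) = -5/2 - I/6 (m(I, V) = -5/2 + (I/(-3))/2 = -5/2 + (I*(-⅓))/2 = -5/2 + (-I/3)/2 = -5/2 - I/6)
S(k) = -25/2 + 25*k/6 (S(k) = ((-5/2 - k/6) + k)*5 = (-5/2 + 5*k/6)*5 = -25/2 + 25*k/6)
-115*(-130 + S(l(-3))) = -115*(-130 + (-25/2 + (25/6)*(-4))) = -115*(-130 + (-25/2 - 50/3)) = -115*(-130 - 175/6) = -115*(-955/6) = 109825/6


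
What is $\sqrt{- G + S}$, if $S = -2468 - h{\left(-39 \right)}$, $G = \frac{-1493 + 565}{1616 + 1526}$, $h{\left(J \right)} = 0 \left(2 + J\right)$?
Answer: $\frac{2 i \sqrt{1522599061}}{1571} \approx 49.676 i$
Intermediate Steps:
$h{\left(J \right)} = 0$
$G = - \frac{464}{1571}$ ($G = - \frac{928}{3142} = \left(-928\right) \frac{1}{3142} = - \frac{464}{1571} \approx -0.29535$)
$S = -2468$ ($S = -2468 - 0 = -2468 + 0 = -2468$)
$\sqrt{- G + S} = \sqrt{\left(-1\right) \left(- \frac{464}{1571}\right) - 2468} = \sqrt{\frac{464}{1571} - 2468} = \sqrt{- \frac{3876764}{1571}} = \frac{2 i \sqrt{1522599061}}{1571}$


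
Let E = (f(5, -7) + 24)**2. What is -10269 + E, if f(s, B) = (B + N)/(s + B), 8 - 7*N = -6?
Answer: -38267/4 ≈ -9566.8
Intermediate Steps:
N = 2 (N = 8/7 - 1/7*(-6) = 8/7 + 6/7 = 2)
f(s, B) = (2 + B)/(B + s) (f(s, B) = (B + 2)/(s + B) = (2 + B)/(B + s))
E = 2809/4 (E = ((2 - 7)/(-7 + 5) + 24)**2 = (-5/(-2) + 24)**2 = (-1/2*(-5) + 24)**2 = (5/2 + 24)**2 = (53/2)**2 = 2809/4 ≈ 702.25)
-10269 + E = -10269 + 2809/4 = -38267/4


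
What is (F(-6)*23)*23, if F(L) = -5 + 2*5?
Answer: 2645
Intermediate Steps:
F(L) = 5 (F(L) = -5 + 10 = 5)
(F(-6)*23)*23 = (5*23)*23 = 115*23 = 2645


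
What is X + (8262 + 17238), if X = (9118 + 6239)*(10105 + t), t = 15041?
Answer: 386192622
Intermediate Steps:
X = 386167122 (X = (9118 + 6239)*(10105 + 15041) = 15357*25146 = 386167122)
X + (8262 + 17238) = 386167122 + (8262 + 17238) = 386167122 + 25500 = 386192622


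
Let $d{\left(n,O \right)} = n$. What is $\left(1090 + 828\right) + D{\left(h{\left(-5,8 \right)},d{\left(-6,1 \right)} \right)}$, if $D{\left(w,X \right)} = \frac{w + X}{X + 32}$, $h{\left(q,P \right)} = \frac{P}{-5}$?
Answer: $\frac{124651}{65} \approx 1917.7$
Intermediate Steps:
$h{\left(q,P \right)} = - \frac{P}{5}$ ($h{\left(q,P \right)} = P \left(- \frac{1}{5}\right) = - \frac{P}{5}$)
$D{\left(w,X \right)} = \frac{X + w}{32 + X}$
$\left(1090 + 828\right) + D{\left(h{\left(-5,8 \right)},d{\left(-6,1 \right)} \right)} = \left(1090 + 828\right) + \frac{-6 - \frac{8}{5}}{32 - 6} = 1918 + \frac{-6 - \frac{8}{5}}{26} = 1918 + \frac{1}{26} \left(- \frac{38}{5}\right) = 1918 - \frac{19}{65} = \frac{124651}{65}$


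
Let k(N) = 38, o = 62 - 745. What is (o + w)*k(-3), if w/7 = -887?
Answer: -261896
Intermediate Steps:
o = -683
w = -6209 (w = 7*(-887) = -6209)
(o + w)*k(-3) = (-683 - 6209)*38 = -6892*38 = -261896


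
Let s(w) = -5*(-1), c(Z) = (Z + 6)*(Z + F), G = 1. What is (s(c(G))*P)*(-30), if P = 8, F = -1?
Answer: -1200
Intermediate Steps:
c(Z) = (-1 + Z)*(6 + Z) (c(Z) = (Z + 6)*(Z - 1) = (6 + Z)*(-1 + Z) = (-1 + Z)*(6 + Z))
s(w) = 5
(s(c(G))*P)*(-30) = (5*8)*(-30) = 40*(-30) = -1200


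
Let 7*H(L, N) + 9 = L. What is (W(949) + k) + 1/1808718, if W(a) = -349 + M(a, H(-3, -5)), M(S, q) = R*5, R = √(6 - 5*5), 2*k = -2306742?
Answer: -2086754130959/1808718 + 5*I*√19 ≈ -1.1537e+6 + 21.794*I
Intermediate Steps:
k = -1153371 (k = (½)*(-2306742) = -1153371)
R = I*√19 (R = √(6 - 25) = √(-19) = I*√19 ≈ 4.3589*I)
H(L, N) = -9/7 + L/7
M(S, q) = 5*I*√19 (M(S, q) = (I*√19)*5 = 5*I*√19)
W(a) = -349 + 5*I*√19
(W(949) + k) + 1/1808718 = ((-349 + 5*I*√19) - 1153371) + 1/1808718 = (-1153720 + 5*I*√19) + 1/1808718 = -2086754130959/1808718 + 5*I*√19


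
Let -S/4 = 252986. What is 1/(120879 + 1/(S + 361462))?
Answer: 650482/78629613677 ≈ 8.2727e-6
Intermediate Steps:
S = -1011944 (S = -4*252986 = -1011944)
1/(120879 + 1/(S + 361462)) = 1/(120879 + 1/(-1011944 + 361462)) = 1/(120879 + 1/(-650482)) = 1/(120879 - 1/650482) = 1/(78629613677/650482) = 650482/78629613677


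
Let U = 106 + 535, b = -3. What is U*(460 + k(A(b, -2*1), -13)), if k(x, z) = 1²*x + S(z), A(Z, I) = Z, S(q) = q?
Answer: 284604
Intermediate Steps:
k(x, z) = x + z (k(x, z) = 1²*x + z = 1*x + z = x + z)
U = 641
U*(460 + k(A(b, -2*1), -13)) = 641*(460 + (-3 - 13)) = 641*(460 - 16) = 641*444 = 284604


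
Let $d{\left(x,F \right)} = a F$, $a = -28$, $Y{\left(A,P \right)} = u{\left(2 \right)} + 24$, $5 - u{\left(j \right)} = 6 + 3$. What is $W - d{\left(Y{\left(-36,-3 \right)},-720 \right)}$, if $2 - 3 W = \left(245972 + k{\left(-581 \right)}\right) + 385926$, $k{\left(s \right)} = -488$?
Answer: $- \frac{691888}{3} \approx -2.3063 \cdot 10^{5}$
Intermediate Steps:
$u{\left(j \right)} = -4$ ($u{\left(j \right)} = 5 - \left(6 + 3\right) = 5 - 9 = -4$)
$Y{\left(A,P \right)} = 20$ ($Y{\left(A,P \right)} = -4 + 24 = 20$)
$W = - \frac{631408}{3}$ ($W = \frac{2}{3} - \frac{\left(245972 - 488\right) + 385926}{3} = \frac{2}{3} - \frac{245484 + 385926}{3} = \frac{2}{3} - 210470 = - \frac{631408}{3} \approx -2.1047 \cdot 10^{5}$)
$d{\left(x,F \right)} = - 28 F$
$W - d{\left(Y{\left(-36,-3 \right)},-720 \right)} = - \frac{631408}{3} - \left(-28\right) \left(-720\right) = - \frac{631408}{3} - 20160 = - \frac{691888}{3}$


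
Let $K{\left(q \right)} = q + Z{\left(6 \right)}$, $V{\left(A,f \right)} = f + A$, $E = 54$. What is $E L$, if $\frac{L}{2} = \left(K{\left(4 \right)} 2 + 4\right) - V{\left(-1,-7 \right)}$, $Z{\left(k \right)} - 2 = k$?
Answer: $3888$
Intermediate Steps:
$Z{\left(k \right)} = 2 + k$
$V{\left(A,f \right)} = A + f$
$K{\left(q \right)} = 8 + q$ ($K{\left(q \right)} = q + \left(2 + 6\right) = q + 8 = 8 + q$)
$L = 72$ ($L = 2 \left(\left(\left(8 + 4\right) 2 + 4\right) - \left(-1 - 7\right)\right) = 2 \left(\left(12 \cdot 2 + 4\right) - -8\right) = 2 \left(\left(24 + 4\right) + 8\right) = 2 \left(28 + 8\right) = 2 \cdot 36 = 72$)
$E L = 54 \cdot 72 = 3888$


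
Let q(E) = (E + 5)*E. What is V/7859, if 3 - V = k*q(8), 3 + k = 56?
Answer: -5509/7859 ≈ -0.70098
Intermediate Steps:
q(E) = E*(5 + E) (q(E) = (5 + E)*E = E*(5 + E))
k = 53 (k = -3 + 56 = 53)
V = -5509 (V = 3 - 53*8*(5 + 8) = 3 - 53*8*13 = 3 - 53*104 = 3 - 1*5512 = 3 - 5512 = -5509)
V/7859 = -5509/7859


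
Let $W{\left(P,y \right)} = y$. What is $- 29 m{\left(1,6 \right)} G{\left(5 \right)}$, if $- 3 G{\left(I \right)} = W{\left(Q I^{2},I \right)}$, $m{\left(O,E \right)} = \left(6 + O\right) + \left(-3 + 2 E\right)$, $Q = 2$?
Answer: $\frac{2320}{3} \approx 773.33$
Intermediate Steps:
$m{\left(O,E \right)} = 3 + O + 2 E$
$G{\left(I \right)} = - \frac{I}{3}$
$- 29 m{\left(1,6 \right)} G{\left(5 \right)} = - 29 \left(3 + 1 + 2 \cdot 6\right) \left(\left(- \frac{1}{3}\right) 5\right) = - 29 \left(3 + 1 + 12\right) \left(- \frac{5}{3}\right) = \left(-29\right) 16 \left(- \frac{5}{3}\right) = \left(-464\right) \left(- \frac{5}{3}\right) = \frac{2320}{3}$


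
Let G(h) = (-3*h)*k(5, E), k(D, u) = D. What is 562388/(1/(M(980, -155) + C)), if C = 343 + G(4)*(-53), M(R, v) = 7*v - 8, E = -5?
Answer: 1366602840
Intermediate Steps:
G(h) = -15*h (G(h) = -3*h*5 = -15*h)
M(R, v) = -8 + 7*v
C = 3523 (C = 343 - 15*4*(-53) = 343 - 60*(-53) = 343 + 3180 = 3523)
562388/(1/(M(980, -155) + C)) = 562388/(1/((-8 + 7*(-155)) + 3523)) = 562388/(1/((-8 - 1085) + 3523)) = 562388/(1/(-1093 + 3523)) = 562388/(1/2430) = 562388*2430 = 1366602840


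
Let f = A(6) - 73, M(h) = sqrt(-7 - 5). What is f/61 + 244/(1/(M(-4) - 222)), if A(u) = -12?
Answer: -3304333/61 + 488*I*sqrt(3) ≈ -54169.0 + 845.24*I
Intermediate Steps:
M(h) = 2*I*sqrt(3) (M(h) = sqrt(-12) = 2*I*sqrt(3))
f = -85 (f = -12 - 73 = -85)
f/61 + 244/(1/(M(-4) - 222)) = -85/61 + 244/(1/(2*I*sqrt(3) - 222)) = -85*1/61 + 244/(1/(-222 + 2*I*sqrt(3))) = -85/61 + 244*(-222 + 2*I*sqrt(3)) = -85/61 + (-54168 + 488*I*sqrt(3)) = -3304333/61 + 488*I*sqrt(3)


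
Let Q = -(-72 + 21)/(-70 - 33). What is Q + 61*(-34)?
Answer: -213673/103 ≈ -2074.5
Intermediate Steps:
Q = -51/103 (Q = -(-51)/(-103) = -(-51)*(-1)/103 = -1*51/103 = -51/103 ≈ -0.49515)
Q + 61*(-34) = -51/103 + 61*(-34) = -51/103 - 2074 = -213673/103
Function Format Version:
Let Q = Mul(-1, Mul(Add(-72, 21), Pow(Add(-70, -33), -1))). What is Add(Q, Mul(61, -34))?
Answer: Rational(-213673, 103) ≈ -2074.5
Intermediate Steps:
Q = Rational(-51, 103) (Q = Mul(-1, Mul(-51, Pow(-103, -1))) = Mul(-1, Mul(-51, Rational(-1, 103))) = Mul(-1, Rational(51, 103)) = Rational(-51, 103) ≈ -0.49515)
Add(Q, Mul(61, -34)) = Add(Rational(-51, 103), Mul(61, -34)) = Add(Rational(-51, 103), -2074) = Rational(-213673, 103)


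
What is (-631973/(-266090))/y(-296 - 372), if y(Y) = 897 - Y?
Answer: 631973/416430850 ≈ 0.0015176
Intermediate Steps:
(-631973/(-266090))/y(-296 - 372) = (-631973/(-266090))/(897 - (-296 - 372)) = (-631973*(-1/266090))/(897 - 1*(-668)) = 631973/(266090*(897 + 668)) = (631973/266090)/1565 = (631973/266090)*(1/1565) = 631973/416430850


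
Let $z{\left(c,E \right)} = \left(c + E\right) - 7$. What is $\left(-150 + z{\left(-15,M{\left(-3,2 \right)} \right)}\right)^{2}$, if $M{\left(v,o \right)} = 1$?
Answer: $29241$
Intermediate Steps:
$z{\left(c,E \right)} = -7 + E + c$ ($z{\left(c,E \right)} = \left(E + c\right) - 7 = -7 + E + c$)
$\left(-150 + z{\left(-15,M{\left(-3,2 \right)} \right)}\right)^{2} = \left(-150 - 21\right)^{2} = \left(-171\right)^{2} = 29241$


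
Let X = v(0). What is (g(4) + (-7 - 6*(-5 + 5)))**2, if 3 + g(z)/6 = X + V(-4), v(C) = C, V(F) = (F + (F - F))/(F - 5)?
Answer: 4489/9 ≈ 498.78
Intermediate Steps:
V(F) = F/(-5 + F) (V(F) = (F + 0)/(-5 + F) = F/(-5 + F))
X = 0
g(z) = -46/3 (g(z) = -18 + 6*(0 - 4/(-5 - 4)) = -18 + 6*(0 - 4/(-9)) = -18 + 6*(0 - 4*(-1/9)) = -18 + 6*(0 + 4/9) = -18 + 6*(4/9) = -18 + 8/3 = -46/3)
(g(4) + (-7 - 6*(-5 + 5)))**2 = (-46/3 + (-7 - 6*(-5 + 5)))**2 = (-46/3 + (-7 - 6*0))**2 = (-46/3 + (-7 - 1*0))**2 = (-46/3 + (-7 + 0))**2 = (-46/3 - 7)**2 = (-67/3)**2 = 4489/9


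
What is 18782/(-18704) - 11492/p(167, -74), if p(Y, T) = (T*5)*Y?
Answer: -1415559/1730120 ≈ -0.81819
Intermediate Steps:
p(Y, T) = 5*T*Y (p(Y, T) = (5*T)*Y = 5*T*Y)
18782/(-18704) - 11492/p(167, -74) = 18782/(-18704) - 11492/(5*(-74)*167) = 18782*(-1/18704) - 11492/(-61790) = -9391/9352 - 11492*(-1/61790) = -9391/9352 + 5746/30895 = -1415559/1730120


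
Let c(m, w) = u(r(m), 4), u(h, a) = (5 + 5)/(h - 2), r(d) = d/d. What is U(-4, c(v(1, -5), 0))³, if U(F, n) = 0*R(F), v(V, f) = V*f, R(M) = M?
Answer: 0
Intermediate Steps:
r(d) = 1
u(h, a) = 10/(-2 + h)
c(m, w) = -10 (c(m, w) = 10/(-2 + 1) = 10/(-1) = 10*(-1) = -10)
U(F, n) = 0 (U(F, n) = 0*F = 0)
U(-4, c(v(1, -5), 0))³ = 0³ = 0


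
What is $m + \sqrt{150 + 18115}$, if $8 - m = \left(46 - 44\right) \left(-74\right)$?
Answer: $156 + \sqrt{18265} \approx 291.15$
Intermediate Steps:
$m = 156$ ($m = 8 - \left(46 - 44\right) \left(-74\right) = 8 - 2 \left(-74\right) = 8 - -148 = 8 + 148 = 156$)
$m + \sqrt{150 + 18115} = 156 + \sqrt{150 + 18115} = 156 + \sqrt{18265}$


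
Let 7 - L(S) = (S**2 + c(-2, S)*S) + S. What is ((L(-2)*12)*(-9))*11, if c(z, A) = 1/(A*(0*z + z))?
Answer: -6534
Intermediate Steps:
c(z, A) = 1/(A*z) (c(z, A) = 1/(A*(0 + z)) = 1/(A*z))
L(S) = 15/2 - S - S**2 (L(S) = 7 - ((S**2 + (1/(S*(-2)))*S) + S) = 7 - ((S**2 + (-1/2/S)*S) + S) = 7 - ((S**2 + (-1/(2*S))*S) + S) = 7 - ((S**2 - 1/2) + S) = 7 - ((-1/2 + S**2) + S) = 7 - (-1/2 + S + S**2) = 7 + (1/2 - S - S**2) = 15/2 - S - S**2)
((L(-2)*12)*(-9))*11 = (((15/2 - 1*(-2) - 1*(-2)**2)*12)*(-9))*11 = (((15/2 + 2 - 1*4)*12)*(-9))*11 = (((15/2 + 2 - 4)*12)*(-9))*11 = (((11/2)*12)*(-9))*11 = (66*(-9))*11 = -594*11 = -6534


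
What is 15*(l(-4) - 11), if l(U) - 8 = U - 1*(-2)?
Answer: -75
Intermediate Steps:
l(U) = 10 + U (l(U) = 8 + (U - 1*(-2)) = 8 + (U + 2) = 8 + (2 + U) = 10 + U)
15*(l(-4) - 11) = 15*((10 - 4) - 11) = 15*(6 - 11) = 15*(-5) = -75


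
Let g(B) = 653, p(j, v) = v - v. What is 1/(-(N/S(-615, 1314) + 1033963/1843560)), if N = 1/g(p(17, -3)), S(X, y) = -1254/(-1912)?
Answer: -251603538120/141699649471 ≈ -1.7756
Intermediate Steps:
p(j, v) = 0
S(X, y) = 627/956 (S(X, y) = -1254*(-1/1912) = 627/956)
N = 1/653 ≈ 0.0015314
1/(-(N/S(-615, 1314) + 1033963/1843560)) = 1/(-(1/(653*(627/956)) + 1033963/1843560)) = 1/(-((1/653)*(956/627) + 1033963*(1/1843560))) = 1/(-(956/409431 + 1033963/1843560)) = 1/(-1*141699649471/251603538120) = 1/(-141699649471/251603538120) = -251603538120/141699649471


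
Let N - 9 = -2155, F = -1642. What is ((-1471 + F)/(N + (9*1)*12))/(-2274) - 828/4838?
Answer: -1926176915/11210642628 ≈ -0.17182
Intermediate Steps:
N = -2146 (N = 9 - 2155 = -2146)
((-1471 + F)/(N + (9*1)*12))/(-2274) - 828/4838 = ((-1471 - 1642)/(-2146 + (9*1)*12))/(-2274) - 828/4838 = -3113/(-2146 + 9*12)*(-1/2274) - 828*1/4838 = -3113/(-2146 + 108)*(-1/2274) - 414/2419 = -3113/(-2038)*(-1/2274) - 414/2419 = -3113*(-1/2038)*(-1/2274) - 414/2419 = (3113/2038)*(-1/2274) - 414/2419 = -3113/4634412 - 414/2419 = -1926176915/11210642628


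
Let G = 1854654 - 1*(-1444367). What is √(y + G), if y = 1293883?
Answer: 2*√1148226 ≈ 2143.1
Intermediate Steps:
G = 3299021 (G = 1854654 + 1444367 = 3299021)
√(y + G) = √(1293883 + 3299021) = √4592904 = 2*√1148226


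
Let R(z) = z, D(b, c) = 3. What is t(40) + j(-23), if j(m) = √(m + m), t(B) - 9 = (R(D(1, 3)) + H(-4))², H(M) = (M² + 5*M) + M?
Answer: 34 + I*√46 ≈ 34.0 + 6.7823*I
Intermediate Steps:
H(M) = M² + 6*M
t(B) = 34 (t(B) = 9 + (3 - 4*(6 - 4))² = 9 + (3 - 4*2)² = 9 + (3 - 8)² = 9 + (-5)² = 9 + 25 = 34)
j(m) = √2*√m (j(m) = √(2*m) = √2*√m)
t(40) + j(-23) = 34 + √2*√(-23) = 34 + √2*(I*√23) = 34 + I*√46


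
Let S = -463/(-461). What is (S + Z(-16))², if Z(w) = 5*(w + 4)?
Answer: 739676809/212521 ≈ 3480.5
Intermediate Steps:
Z(w) = 20 + 5*w (Z(w) = 5*(4 + w) = 20 + 5*w)
S = 463/461 (S = -463*(-1/461) = 463/461 ≈ 1.0043)
(S + Z(-16))² = (463/461 + (20 + 5*(-16)))² = (463/461 + (20 - 80))² = (463/461 - 60)² = (-27197/461)² = 739676809/212521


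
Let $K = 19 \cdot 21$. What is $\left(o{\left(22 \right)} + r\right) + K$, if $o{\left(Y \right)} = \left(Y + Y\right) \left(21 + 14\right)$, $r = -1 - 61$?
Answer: $1877$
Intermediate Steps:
$r = -62$ ($r = -1 - 61 = -62$)
$K = 399$
$o{\left(Y \right)} = 70 Y$ ($o{\left(Y \right)} = 2 Y 35 = 70 Y$)
$\left(o{\left(22 \right)} + r\right) + K = \left(70 \cdot 22 - 62\right) + 399 = \left(1540 - 62\right) + 399 = 1478 + 399 = 1877$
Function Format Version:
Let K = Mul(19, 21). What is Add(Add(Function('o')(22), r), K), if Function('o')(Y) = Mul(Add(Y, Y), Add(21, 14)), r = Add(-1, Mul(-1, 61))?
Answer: 1877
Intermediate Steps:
r = -62 (r = Add(-1, -61) = -62)
K = 399
Function('o')(Y) = Mul(70, Y) (Function('o')(Y) = Mul(Mul(2, Y), 35) = Mul(70, Y))
Add(Add(Function('o')(22), r), K) = Add(Add(Mul(70, 22), -62), 399) = Add(Add(1540, -62), 399) = Add(1478, 399) = 1877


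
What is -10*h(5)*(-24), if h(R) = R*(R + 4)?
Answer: 10800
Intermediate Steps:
h(R) = R*(4 + R)
-10*h(5)*(-24) = -50*(4 + 5)*(-24) = -50*9*(-24) = -10*45*(-24) = -450*(-24) = 10800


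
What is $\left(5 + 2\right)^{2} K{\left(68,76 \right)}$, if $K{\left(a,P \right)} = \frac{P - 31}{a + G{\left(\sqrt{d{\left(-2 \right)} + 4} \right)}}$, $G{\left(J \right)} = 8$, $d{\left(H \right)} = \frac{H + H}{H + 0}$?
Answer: $\frac{2205}{76} \approx 29.013$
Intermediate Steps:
$d{\left(H \right)} = 2$ ($d{\left(H \right)} = \frac{2 H}{H} = 2$)
$K{\left(a,P \right)} = \frac{-31 + P}{8 + a}$ ($K{\left(a,P \right)} = \frac{P - 31}{a + 8} = \frac{-31 + P}{8 + a}$)
$\left(5 + 2\right)^{2} K{\left(68,76 \right)} = \left(5 + 2\right)^{2} \frac{-31 + 76}{8 + 68} = 7^{2} \cdot \frac{1}{76} \cdot 45 = 49 \cdot \frac{1}{76} \cdot 45 = 49 \cdot \frac{45}{76} = \frac{2205}{76}$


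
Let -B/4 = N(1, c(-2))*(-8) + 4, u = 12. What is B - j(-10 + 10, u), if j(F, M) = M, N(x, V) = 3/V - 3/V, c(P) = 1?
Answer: -28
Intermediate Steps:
N(x, V) = 0
B = -16 (B = -4*(0*(-8) + 4) = -4*(0 + 4) = -4*4 = -16)
B - j(-10 + 10, u) = -16 - 1*12 = -16 - 12 = -28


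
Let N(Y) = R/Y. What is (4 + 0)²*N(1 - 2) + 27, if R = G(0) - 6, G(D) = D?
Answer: 123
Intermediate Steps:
R = -6 (R = 0 - 6 = -6)
N(Y) = -6/Y
(4 + 0)²*N(1 - 2) + 27 = (4 + 0)²*(-6/(1 - 2)) + 27 = 4²*(-6/(-1)) + 27 = 16*(-6*(-1)) + 27 = 16*6 + 27 = 96 + 27 = 123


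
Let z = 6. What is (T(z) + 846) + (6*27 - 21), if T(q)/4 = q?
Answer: 1011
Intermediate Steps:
T(q) = 4*q
(T(z) + 846) + (6*27 - 21) = (4*6 + 846) + (6*27 - 21) = (24 + 846) + (162 - 21) = 870 + 141 = 1011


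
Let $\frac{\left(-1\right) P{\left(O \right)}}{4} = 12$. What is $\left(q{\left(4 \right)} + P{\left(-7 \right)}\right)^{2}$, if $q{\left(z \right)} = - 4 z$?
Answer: $4096$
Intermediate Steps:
$P{\left(O \right)} = -48$ ($P{\left(O \right)} = \left(-4\right) 12 = -48$)
$\left(q{\left(4 \right)} + P{\left(-7 \right)}\right)^{2} = \left(\left(-4\right) 4 - 48\right)^{2} = \left(-16 - 48\right)^{2} = \left(-64\right)^{2} = 4096$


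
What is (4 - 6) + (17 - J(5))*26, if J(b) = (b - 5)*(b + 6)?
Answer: 440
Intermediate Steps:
J(b) = (-5 + b)*(6 + b)
(4 - 6) + (17 - J(5))*26 = (4 - 6) + (17 - (-30 + 5 + 5²))*26 = -2 + (17 - (-30 + 5 + 25))*26 = -2 + (17 - 1*0)*26 = -2 + (17 + 0)*26 = -2 + 17*26 = -2 + 442 = 440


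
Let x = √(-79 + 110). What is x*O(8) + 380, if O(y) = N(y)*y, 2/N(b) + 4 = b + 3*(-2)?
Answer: 380 - 8*√31 ≈ 335.46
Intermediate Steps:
x = √31 ≈ 5.5678
N(b) = 2/(-10 + b) (N(b) = 2/(-4 + (b + 3*(-2))) = 2/(-4 + (b - 6)) = 2/(-4 + (-6 + b)) = 2/(-10 + b))
O(y) = 2*y/(-10 + y) (O(y) = (2/(-10 + y))*y = 2*y/(-10 + y))
x*O(8) + 380 = √31*(2*8/(-10 + 8)) + 380 = √31*(2*8/(-2)) + 380 = √31*(2*8*(-½)) + 380 = √31*(-8) + 380 = -8*√31 + 380 = 380 - 8*√31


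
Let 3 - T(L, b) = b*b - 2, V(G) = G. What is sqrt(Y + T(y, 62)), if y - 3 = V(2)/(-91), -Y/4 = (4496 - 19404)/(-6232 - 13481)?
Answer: I*sqrt(1493020020207)/19713 ≈ 61.984*I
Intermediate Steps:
Y = -59632/19713 (Y = -4*(4496 - 19404)/(-6232 - 13481) = -(-59632)/(-19713) = -(-59632)*(-1)/19713 = -4*14908/19713 = -59632/19713 ≈ -3.0250)
y = 271/91 (y = 3 + 2/(-91) = 3 + 2*(-1/91) = 3 - 2/91 = 271/91 ≈ 2.9780)
T(L, b) = 5 - b**2 (T(L, b) = 3 - (b*b - 2) = 3 - (b**2 - 2) = 3 - (-2 + b**2) = 3 + (2 - b**2) = 5 - b**2)
sqrt(Y + T(y, 62)) = sqrt(-59632/19713 + (5 - 1*62**2)) = sqrt(-59632/19713 + (5 - 1*3844)) = sqrt(-59632/19713 + (5 - 3844)) = sqrt(-59632/19713 - 3839) = sqrt(-75737839/19713) = I*sqrt(1493020020207)/19713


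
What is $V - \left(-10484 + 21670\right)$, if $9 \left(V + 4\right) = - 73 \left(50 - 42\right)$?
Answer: $- \frac{101294}{9} \approx -11255.0$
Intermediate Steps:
$V = - \frac{620}{9}$ ($V = -4 + \frac{\left(-73\right) \left(50 - 42\right)}{9} = -4 + \frac{\left(-73\right) 8}{9} = -4 + \frac{1}{9} \left(-584\right) = -4 - \frac{584}{9} = - \frac{620}{9} \approx -68.889$)
$V - \left(-10484 + 21670\right) = - \frac{620}{9} - \left(-10484 + 21670\right) = - \frac{620}{9} - 11186 = - \frac{101294}{9}$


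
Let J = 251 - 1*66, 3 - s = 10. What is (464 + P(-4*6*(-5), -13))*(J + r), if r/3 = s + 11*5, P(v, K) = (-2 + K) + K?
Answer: 143444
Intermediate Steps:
s = -7 (s = 3 - 1*10 = 3 - 10 = -7)
P(v, K) = -2 + 2*K
J = 185 (J = 251 - 66 = 185)
r = 144 (r = 3*(-7 + 11*5) = 3*(-7 + 55) = 3*48 = 144)
(464 + P(-4*6*(-5), -13))*(J + r) = (464 + (-2 + 2*(-13)))*(185 + 144) = (464 + (-2 - 26))*329 = (464 - 28)*329 = 436*329 = 143444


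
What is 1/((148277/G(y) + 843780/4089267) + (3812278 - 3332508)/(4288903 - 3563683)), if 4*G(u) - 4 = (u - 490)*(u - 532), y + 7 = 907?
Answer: 177565213715058/852096119280719 ≈ 0.20839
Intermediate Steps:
y = 900 (y = -7 + 907 = 900)
G(u) = 1 + (-532 + u)*(-490 + u)/4 (G(u) = 1 + ((u - 490)*(u - 532))/4 = 1 + ((-490 + u)*(-532 + u))/4 = 1 + ((-532 + u)*(-490 + u))/4 = 1 + (-532 + u)*(-490 + u)/4)
1/((148277/G(y) + 843780/4089267) + (3812278 - 3332508)/(4288903 - 3563683)) = 1/((148277/(65171 - 511/2*900 + (¼)*900²) + 843780/4089267) + (3812278 - 3332508)/(4288903 - 3563683)) = 1/((148277/(65171 - 229950 + (¼)*810000) + 843780*(1/4089267)) + 479770/725220) = 1/((148277/(65171 - 229950 + 202500) + 40180/194727) + 479770*(1/725220)) = 1/((148277/37721 + 40180/194727) + 47977/72522) = 1/(30389165159/7345297167 + 47977/72522) = 1/(852096119280719/177565213715058) = 177565213715058/852096119280719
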